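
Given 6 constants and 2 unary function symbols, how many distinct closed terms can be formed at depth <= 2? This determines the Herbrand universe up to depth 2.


Herbrand terms by depth:
Depth 0: 6 constants
Depth 1: 12 new terms (running total: 18)
Depth 2: 24 new terms (running total: 42)
Total distinct ground terms = 42

42


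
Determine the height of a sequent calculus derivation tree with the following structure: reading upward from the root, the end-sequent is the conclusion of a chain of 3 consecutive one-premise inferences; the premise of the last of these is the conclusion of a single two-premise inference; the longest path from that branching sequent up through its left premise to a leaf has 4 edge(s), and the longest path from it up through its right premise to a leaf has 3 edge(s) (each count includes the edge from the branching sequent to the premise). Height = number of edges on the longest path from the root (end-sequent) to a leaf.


Longest path through the left premise: 4 edges (measured from the branching sequent)
Longest path through the right premise: 3 edges
Height of the subtree rooted at the branching sequent: max(4, 3) = 4
The branching sequent sits 3 edges above the root (the chain of one-premise inferences), so height = 4 + 3 = 7

7


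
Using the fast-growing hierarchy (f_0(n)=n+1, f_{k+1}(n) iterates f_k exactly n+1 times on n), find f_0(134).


f_0(134) = 134 + 1 = 135

135


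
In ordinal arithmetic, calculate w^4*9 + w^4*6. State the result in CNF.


Ordinal addition w^4*9 + w^4*6:
Both terms have the same exponent 4.
w^e*c + w^e*d = w^e*(c+d).
Result = w^4*(9+6) = w^4*15

w^4*15


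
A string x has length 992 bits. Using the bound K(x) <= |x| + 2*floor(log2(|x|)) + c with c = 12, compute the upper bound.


floor(log2(992)) = 9
2 * 9 = 18
K(x) <= 992 + 18 + 12 = 1022

1022


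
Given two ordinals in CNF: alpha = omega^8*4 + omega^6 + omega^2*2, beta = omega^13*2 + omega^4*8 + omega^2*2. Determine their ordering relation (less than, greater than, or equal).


Compare term by term from highest exponent:
alpha = omega^8*4 + omega^6 + omega^2*2
beta = omega^13*2 + omega^4*8 + omega^2*2
Term 1: alpha has omega^8*4, beta has omega^13*2
Term 2: alpha has omega^6*1, beta has omega^4*8
Term 3: alpha has omega^2*2, beta has omega^2*2
Result: alpha < beta

alpha < beta


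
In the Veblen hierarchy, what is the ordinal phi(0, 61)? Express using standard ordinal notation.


phi(0, 61):
phi(0, beta) = omega^beta by definition.
phi(0, 61) = omega^61

omega^61


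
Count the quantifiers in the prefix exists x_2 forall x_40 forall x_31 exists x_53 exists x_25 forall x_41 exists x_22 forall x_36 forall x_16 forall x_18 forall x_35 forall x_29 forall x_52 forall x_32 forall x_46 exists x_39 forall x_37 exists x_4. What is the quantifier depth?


Quantifier prefix has 18 quantifier symbols.
Quantifier depth = 18

18


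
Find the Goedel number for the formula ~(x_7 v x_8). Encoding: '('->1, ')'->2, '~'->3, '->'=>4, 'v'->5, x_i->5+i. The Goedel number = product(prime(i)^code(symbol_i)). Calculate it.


Formula: ~(x_7 v x_8)
Symbol codes: [3, 1, 12, 5, 13, 2]
Primes: [2, 3, 5, 7, 11, 13]
p_1^3 = 2^3 = 8
p_2^1 = 3^1 = 3
p_3^12 = 5^12 = 244140625
p_4^5 = 7^5 = 16807
p_5^13 = 11^13 = 34522712143931
p_6^2 = 13^2 = 169
Product = 574556980590909173279296875000

574556980590909173279296875000


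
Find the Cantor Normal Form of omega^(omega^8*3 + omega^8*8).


omega^(omega^8*3 + omega^8*8):
Both terms of the exponent have the same exponent 8, so they merge: omega^8*3 + omega^8*8 = omega^8*(3+8) = omega^8*11.
omega raised to a CNF ordinal is a single CNF term: Result = omega^(omega^8*11)

omega^(omega^8*11)


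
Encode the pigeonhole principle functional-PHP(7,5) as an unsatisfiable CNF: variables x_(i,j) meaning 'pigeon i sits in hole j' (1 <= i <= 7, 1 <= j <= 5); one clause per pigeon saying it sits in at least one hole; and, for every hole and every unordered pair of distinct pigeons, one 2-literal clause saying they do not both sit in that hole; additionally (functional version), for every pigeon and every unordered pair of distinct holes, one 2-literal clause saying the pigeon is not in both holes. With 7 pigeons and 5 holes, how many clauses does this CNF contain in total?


functional-PHP(7,5): 7 pigeons, 5 holes, 7*5 = 35 variables.
- pigeon clauses: one per pigeon -> 7 clauses
- hole clauses: 5 holes * C(7,2) = 5 * 21 -> 105 clauses
- functional clauses: 7 pigeons * C(5,2) = 7 * 10 -> 70 clauses
Total clauses = 7 + 105 + 70 = 182

182


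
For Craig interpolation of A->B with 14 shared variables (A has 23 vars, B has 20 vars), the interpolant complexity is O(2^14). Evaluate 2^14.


Shared atoms = 14
Craig interpolant size bound = 2^14
= 16384

16384


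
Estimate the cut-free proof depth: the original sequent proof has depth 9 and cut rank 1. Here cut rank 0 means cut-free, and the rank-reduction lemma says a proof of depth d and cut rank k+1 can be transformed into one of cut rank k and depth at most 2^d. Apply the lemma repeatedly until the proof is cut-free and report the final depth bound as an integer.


Each rank reduction sends depth d to at most 2^d; cut rank r needs r reductions.
2_0(9) = 9
2_1(9) = 2^9 = 512
Cut-free depth bound = 512

512


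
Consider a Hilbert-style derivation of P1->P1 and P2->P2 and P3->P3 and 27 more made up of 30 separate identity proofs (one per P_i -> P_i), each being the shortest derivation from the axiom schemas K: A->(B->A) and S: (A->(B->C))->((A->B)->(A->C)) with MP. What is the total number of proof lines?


The shortest proof of A->A from K and S in the Hilbert calculus has exactly 5 lines:
(1) K instance A->((A->A)->A), (2) S instance, (3) MP on 1,2, (4) K instance A->(A->A), (5) MP on 3,4.
For 30 independent identities: 30 * 5 = 150 lines total.

150


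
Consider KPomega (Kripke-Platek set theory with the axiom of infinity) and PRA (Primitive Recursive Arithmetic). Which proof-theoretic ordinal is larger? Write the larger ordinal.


Proof-theoretic ordinal of KPomega (Kripke-Platek set theory with the axiom of infinity): psi_0(epsilon_{Omega+1})
Proof-theoretic ordinal of PRA (Primitive Recursive Arithmetic): omega^omega
Comparing: omega^omega < psi_0(epsilon_{Omega+1}).
The larger ordinal is psi_0(epsilon_{Omega+1}) (from KPomega (Kripke-Platek set theory with the axiom of infinity)).

psi_0(epsilon_{Omega+1})


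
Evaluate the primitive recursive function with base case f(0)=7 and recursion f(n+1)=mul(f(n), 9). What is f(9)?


f(0) = 7
f(1) = mul(f(0), 9) = mul(7, 9) = 63
f(2) = mul(f(1), 9) = mul(63, 9) = 567
f(3) = mul(f(2), 9) = mul(567, 9) = 5103
f(4) = mul(f(3), 9) = mul(5103, 9) = 45927
f(5) = mul(f(4), 9) = mul(45927, 9) = 413343
f(6) = mul(f(5), 9) = mul(413343, 9) = 3720087
f(7) = mul(f(6), 9) = mul(3720087, 9) = 33480783
f(8) = mul(f(7), 9) = mul(33480783, 9) = 301327047
f(9) = mul(f(8), 9) = mul(301327047, 9) = 2711943423


2711943423


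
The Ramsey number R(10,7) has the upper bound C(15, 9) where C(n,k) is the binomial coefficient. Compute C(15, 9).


R(10,7) <= C(10+7-2, 10-1) = C(15, 9)
C(15, 9) = 15! / (9! * 6!)
= 5005

5005


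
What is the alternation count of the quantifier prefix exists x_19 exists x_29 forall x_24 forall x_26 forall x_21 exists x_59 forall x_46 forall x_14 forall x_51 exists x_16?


Walk the prefix and count type changes:
  position 1: exists -> exists
  position 2: exists -> forall <-- alternation
  position 3: forall -> forall
  position 4: forall -> forall
  position 5: forall -> exists <-- alternation
  position 6: exists -> forall <-- alternation
  position 7: forall -> forall
  position 8: forall -> forall
  position 9: forall -> exists <-- alternation
Total alternations = 4

4


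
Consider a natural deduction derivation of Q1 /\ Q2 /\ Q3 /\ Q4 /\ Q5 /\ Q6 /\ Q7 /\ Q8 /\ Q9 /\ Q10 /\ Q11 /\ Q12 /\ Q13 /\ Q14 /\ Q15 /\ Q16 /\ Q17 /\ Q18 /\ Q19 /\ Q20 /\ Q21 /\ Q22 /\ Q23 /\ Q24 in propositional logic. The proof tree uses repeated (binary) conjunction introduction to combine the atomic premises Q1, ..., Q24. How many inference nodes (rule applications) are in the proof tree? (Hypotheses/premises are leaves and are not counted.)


The target conjunction has 24 conjuncts, i.e. 23 binary /\ connectives.
Each conjunction-intro joins two pieces, so 24 atoms require 24-1 = 23 applications.
Total inference nodes = 23

23


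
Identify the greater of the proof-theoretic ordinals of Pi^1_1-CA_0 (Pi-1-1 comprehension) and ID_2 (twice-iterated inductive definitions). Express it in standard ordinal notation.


Proof-theoretic ordinal of Pi^1_1-CA_0 (Pi-1-1 comprehension): psi_0(Omega_omega)
Proof-theoretic ordinal of ID_2 (twice-iterated inductive definitions): psi_0(epsilon_{Omega_2+1})
Comparing: psi_0(epsilon_{Omega_2+1}) < psi_0(Omega_omega).
The larger ordinal is psi_0(Omega_omega) (from Pi^1_1-CA_0 (Pi-1-1 comprehension)).

psi_0(Omega_omega)


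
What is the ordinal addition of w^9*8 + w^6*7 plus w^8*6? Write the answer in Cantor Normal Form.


Ordinal addition (w^9*8 + w^6*7) + w^8*6:
alpha's leading term has exponent 9 > beta's exponent 8, so it survives.
alpha's tail term has exponent 6 < beta's exponent 8, so it is absorbed by beta.
In ordinal addition, any term followed by a strictly larger-exponent term is absorbed.
Result = w^9*8 + w^8*6

w^9*8 + w^8*6


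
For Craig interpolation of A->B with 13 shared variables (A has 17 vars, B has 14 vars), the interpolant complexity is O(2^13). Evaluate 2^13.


Shared atoms = 13
Craig interpolant size bound = 2^13
= 8192

8192


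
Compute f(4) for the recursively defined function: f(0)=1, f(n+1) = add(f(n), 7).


f(0) = 1
f(1) = add(f(0), 7) = add(1, 7) = 8
f(2) = add(f(1), 7) = add(8, 7) = 15
f(3) = add(f(2), 7) = add(15, 7) = 22
f(4) = add(f(3), 7) = add(22, 7) = 29


29


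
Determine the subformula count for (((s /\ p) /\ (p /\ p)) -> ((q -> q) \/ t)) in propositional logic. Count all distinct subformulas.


Formula: (((s /\ p) /\ (p /\ p)) -> ((q -> q) \/ t))
Subformulas found:
  1. q
  2. s
  3. p
  4. t
  5. (s /\ p)
  6. (q -> q)
  7. (p /\ p)
  8. ((q -> q) \/ t)
  9. ((s /\ p) /\ (p /\ p))
  10. (((s /\ p) /\ (p /\ p)) -> ((q -> q) \/ t))
Total distinct subformulas = 10

10


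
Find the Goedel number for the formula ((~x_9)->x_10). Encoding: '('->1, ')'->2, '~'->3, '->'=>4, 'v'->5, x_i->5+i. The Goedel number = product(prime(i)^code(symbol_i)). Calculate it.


Formula: ((~x_9)->x_10)
Symbol codes: [1, 1, 3, 14, 2, 4, 15, 2]
Primes: [2, 3, 5, 7, 11, 13, 17, 19]
p_1^1 = 2^1 = 2
p_2^1 = 3^1 = 3
p_3^3 = 5^3 = 125
p_4^14 = 7^14 = 678223072849
p_5^2 = 11^2 = 121
p_6^4 = 13^4 = 28561
p_7^15 = 17^15 = 2862423051509815793
p_8^2 = 19^2 = 361
Product = 1816492569612345449979053155919862101652750

1816492569612345449979053155919862101652750


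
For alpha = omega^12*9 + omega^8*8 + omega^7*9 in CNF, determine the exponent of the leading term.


CNF: omega^12*9 + omega^8*8 + omega^7*9
The leading term is omega^12*9, which has exponent 12.

12


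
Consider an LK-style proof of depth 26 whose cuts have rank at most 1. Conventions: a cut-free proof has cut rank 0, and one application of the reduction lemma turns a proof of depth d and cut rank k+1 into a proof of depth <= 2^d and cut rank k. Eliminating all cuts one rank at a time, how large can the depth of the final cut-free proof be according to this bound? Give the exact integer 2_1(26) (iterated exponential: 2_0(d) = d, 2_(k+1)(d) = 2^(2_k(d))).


Each rank reduction sends depth d to at most 2^d; cut rank r needs r reductions.
2_0(26) = 26
2_1(26) = 2^26 = 67108864
Cut-free depth bound = 67108864

67108864


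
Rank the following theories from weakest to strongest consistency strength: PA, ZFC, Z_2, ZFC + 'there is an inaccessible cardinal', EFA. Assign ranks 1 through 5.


Ordering by consistency strength:
1. EFA
2. PA
3. Z_2
4. ZFC
5. ZFC + 'there is an inaccessible cardinal'


PA=2, ZFC=4, Z_2=3, ZFC + 'there is an inaccessible cardinal'=5, EFA=1


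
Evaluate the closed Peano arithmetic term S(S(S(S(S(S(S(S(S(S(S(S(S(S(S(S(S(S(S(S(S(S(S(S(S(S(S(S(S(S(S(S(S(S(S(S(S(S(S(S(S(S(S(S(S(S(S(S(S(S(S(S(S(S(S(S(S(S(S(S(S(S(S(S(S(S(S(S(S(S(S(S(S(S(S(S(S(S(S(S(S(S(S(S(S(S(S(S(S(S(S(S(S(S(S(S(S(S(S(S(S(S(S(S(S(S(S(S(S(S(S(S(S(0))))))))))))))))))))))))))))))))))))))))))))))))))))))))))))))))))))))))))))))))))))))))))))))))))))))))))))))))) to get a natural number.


Counting successors applied to 0:
113 applications of S to 0 = 113

113


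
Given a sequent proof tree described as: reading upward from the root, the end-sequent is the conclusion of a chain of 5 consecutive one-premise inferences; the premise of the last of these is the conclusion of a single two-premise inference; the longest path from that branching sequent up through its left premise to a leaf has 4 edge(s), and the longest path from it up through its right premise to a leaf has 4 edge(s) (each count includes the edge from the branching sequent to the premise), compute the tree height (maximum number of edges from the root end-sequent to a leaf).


Longest path through the left premise: 4 edges (measured from the branching sequent)
Longest path through the right premise: 4 edges
Height of the subtree rooted at the branching sequent: max(4, 4) = 4
The branching sequent sits 5 edges above the root (the chain of one-premise inferences), so height = 4 + 5 = 9

9


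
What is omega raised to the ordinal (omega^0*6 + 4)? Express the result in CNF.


omega^(omega^0*6 + 4):
omega^0 = 1, so the exponent is 6 + 4 = 10 (finite ordinal addition).
Result = omega^10, already a single CNF term.

omega^10


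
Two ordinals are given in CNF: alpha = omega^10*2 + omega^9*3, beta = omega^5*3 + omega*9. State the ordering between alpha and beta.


Compare term by term from highest exponent:
alpha = omega^10*2 + omega^9*3
beta = omega^5*3 + omega*9
Term 1: alpha has omega^10*2, beta has omega^5*3
Term 2: alpha has omega^9*3, beta has omega^1*9
Result: alpha > beta

alpha > beta


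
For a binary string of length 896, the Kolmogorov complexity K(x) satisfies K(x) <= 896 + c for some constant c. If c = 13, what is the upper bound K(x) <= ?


K(x) <= |x| + c = 896 + 13 = 909

909


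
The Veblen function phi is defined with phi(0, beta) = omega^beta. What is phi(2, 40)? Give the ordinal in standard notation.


phi(2, 40):
phi(2, beta) = zeta_beta (the beta-th zeta number, fixed point of epsilon).
phi(2, 40) = zeta_40

zeta_40


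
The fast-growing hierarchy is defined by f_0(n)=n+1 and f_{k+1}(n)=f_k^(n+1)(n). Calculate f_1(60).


f_1(60) = f_0^61(60)
f_0 adds 1 each time, applied 61 times.
f_1(60) = 60 + 61 = 121

121


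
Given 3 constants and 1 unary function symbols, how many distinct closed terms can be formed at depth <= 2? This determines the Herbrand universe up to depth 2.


Herbrand terms by depth:
Depth 0: 3 constants
Depth 1: 3 new terms (running total: 6)
Depth 2: 3 new terms (running total: 9)
Total distinct ground terms = 9

9


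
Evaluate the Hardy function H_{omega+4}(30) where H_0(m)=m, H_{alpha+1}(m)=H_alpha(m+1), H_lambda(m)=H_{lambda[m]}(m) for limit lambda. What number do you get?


H_{omega+4}(30):
Unwind the 4 successor steps: H_{omega+4}(30) = H_omega(30+4) = H_omega(34).
H_omega(m) = H_m(m) = m + m = 2m.
Result = 2 * 34 = 68

68


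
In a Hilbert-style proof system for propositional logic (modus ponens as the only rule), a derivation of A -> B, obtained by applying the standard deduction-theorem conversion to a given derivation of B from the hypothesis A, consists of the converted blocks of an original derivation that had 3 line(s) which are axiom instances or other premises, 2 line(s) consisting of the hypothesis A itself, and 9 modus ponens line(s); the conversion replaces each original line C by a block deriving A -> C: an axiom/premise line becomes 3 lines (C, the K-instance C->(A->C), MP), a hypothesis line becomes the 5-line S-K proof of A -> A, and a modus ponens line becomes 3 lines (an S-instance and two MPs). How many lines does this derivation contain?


Deduction-theorem conversion, block by block:
- 3 axiom/premise lines -> 3 lines each = 9
- 2 hypothesis lines -> 5 lines each (identity proof A->A) = 10
- 9 MP lines -> 3 lines each (S-instance, MP, MP) = 27
Total = 9 + 10 + 27 = 46 lines.

46


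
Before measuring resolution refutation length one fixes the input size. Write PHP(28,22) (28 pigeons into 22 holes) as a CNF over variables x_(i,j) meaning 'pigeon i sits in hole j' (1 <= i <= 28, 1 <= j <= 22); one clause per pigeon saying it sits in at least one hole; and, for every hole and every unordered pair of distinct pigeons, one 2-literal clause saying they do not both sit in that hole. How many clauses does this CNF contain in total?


PHP(28,22): 28 pigeons, 22 holes, 28*22 = 616 variables.
- pigeon clauses: one per pigeon -> 28 clauses
- hole clauses: 22 holes * C(28,2) = 22 * 378 -> 8316 clauses
Total clauses = 28 + 8316 = 8344

8344


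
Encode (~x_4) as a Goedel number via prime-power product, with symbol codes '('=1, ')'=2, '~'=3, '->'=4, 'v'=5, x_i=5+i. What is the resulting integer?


Formula: (~x_4)
Symbol codes: [1, 3, 9, 2]
Primes: [2, 3, 5, 7]
p_1^1 = 2^1 = 2
p_2^3 = 3^3 = 27
p_3^9 = 5^9 = 1953125
p_4^2 = 7^2 = 49
Product = 5167968750

5167968750


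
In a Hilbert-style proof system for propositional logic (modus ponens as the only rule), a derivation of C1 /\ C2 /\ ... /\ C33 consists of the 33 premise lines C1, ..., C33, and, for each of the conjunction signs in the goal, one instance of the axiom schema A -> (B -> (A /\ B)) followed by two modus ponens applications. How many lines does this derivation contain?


Conjoining 33 premises:
- 33 premise lines
- the goal has 32 conjunction signs; each costs 1 axiom instance + 2 MP = 3 lines: 3 * 32 = 96
Total = 33 + 96 = 129 lines.

129


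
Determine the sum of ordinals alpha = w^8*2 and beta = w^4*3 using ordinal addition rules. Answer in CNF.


Ordinal addition w^8*2 + w^4*3:
Leading exponent of alpha (8) > leading exponent of beta (4).
Since alpha's term has higher exponent than beta's leading term,
the sum is simply alpha followed by beta.
Result = w^8*2 + w^4*3

w^8*2 + w^4*3


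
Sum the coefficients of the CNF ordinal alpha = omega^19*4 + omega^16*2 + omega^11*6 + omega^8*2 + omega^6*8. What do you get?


CNF: omega^19*4 + omega^16*2 + omega^11*6 + omega^8*2 + omega^6*8
Coefficients: 4 + 2 + 6 + 2 + 8 = 22

22


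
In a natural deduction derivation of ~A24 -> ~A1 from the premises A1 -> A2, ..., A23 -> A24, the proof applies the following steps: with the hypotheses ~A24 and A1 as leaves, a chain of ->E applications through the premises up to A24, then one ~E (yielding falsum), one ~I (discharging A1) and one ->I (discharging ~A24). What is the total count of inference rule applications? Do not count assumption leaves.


From hypothesis A1, 23 ->E steps along the 23 premises yield A24.
~E with hypothesis ~A24 gives falsum (1 node); ~I discharging A1 gives ~A1 (1 node); ->I discharging ~A24 gives the goal (1 node).
Total = 23 + 3 = 26 inference nodes.

26


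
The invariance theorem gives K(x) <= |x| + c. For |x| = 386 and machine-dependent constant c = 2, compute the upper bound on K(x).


K(x) <= |x| + c = 386 + 2 = 388

388


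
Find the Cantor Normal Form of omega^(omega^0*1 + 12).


omega^(omega^0*1 + 12):
omega^0 = 1, so the exponent is 1 + 12 = 13 (finite ordinal addition).
Result = omega^13, already a single CNF term.

omega^13


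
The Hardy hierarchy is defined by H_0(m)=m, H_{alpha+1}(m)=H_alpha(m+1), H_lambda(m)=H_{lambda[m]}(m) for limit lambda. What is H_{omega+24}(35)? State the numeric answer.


H_{omega+24}(35):
Unwind the 24 successor steps: H_{omega+24}(35) = H_omega(35+24) = H_omega(59).
H_omega(m) = H_m(m) = m + m = 2m.
Result = 2 * 59 = 118

118


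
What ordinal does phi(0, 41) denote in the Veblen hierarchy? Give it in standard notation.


phi(0, 41):
phi(0, beta) = omega^beta by definition.
phi(0, 41) = omega^41

omega^41


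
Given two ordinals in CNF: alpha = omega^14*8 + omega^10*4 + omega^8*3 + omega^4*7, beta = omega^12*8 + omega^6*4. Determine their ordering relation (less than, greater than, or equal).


Compare term by term from highest exponent:
alpha = omega^14*8 + omega^10*4 + omega^8*3 + omega^4*7
beta = omega^12*8 + omega^6*4
Term 1: alpha has omega^14*8, beta has omega^12*8
Term 2: alpha has omega^10*4, beta has omega^6*4
Term 3: alpha has omega^8*3, beta has omega^0*0
Term 4: alpha has omega^4*7, beta has omega^0*0
Result: alpha > beta

alpha > beta


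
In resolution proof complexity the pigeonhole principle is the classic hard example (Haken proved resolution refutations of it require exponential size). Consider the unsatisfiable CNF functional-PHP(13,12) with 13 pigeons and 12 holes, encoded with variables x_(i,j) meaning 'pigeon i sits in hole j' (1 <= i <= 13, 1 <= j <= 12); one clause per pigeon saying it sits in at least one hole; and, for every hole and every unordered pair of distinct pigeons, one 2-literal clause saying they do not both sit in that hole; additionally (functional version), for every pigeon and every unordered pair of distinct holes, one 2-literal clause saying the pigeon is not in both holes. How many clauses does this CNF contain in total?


functional-PHP(13,12): 13 pigeons, 12 holes, 13*12 = 156 variables.
- pigeon clauses: one per pigeon -> 13 clauses
- hole clauses: 12 holes * C(13,2) = 12 * 78 -> 936 clauses
- functional clauses: 13 pigeons * C(12,2) = 13 * 66 -> 858 clauses
Total clauses = 13 + 936 + 858 = 1807

1807


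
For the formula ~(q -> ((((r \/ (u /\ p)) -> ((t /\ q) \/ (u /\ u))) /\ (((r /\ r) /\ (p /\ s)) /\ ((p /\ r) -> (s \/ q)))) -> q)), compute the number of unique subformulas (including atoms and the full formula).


Formula: ~(q -> ((((r \/ (u /\ p)) -> ((t /\ q) \/ (u /\ u))) /\ (((r /\ r) /\ (p /\ s)) /\ ((p /\ r) -> (s \/ q)))) -> q))
Subformulas found:
  1. r
  2. q
  3. u
  4. s
  5. t
  6. p
  7. (p /\ s)
  8. (u /\ u)
  9. (r /\ r)
  10. (u /\ p)
  11. (p /\ r)
  12. (s \/ q)
  13. (t /\ q)
  14. (r \/ (u /\ p))
  15. ((t /\ q) \/ (u /\ u))
  16. ((p /\ r) -> (s \/ q))
  17. ((r /\ r) /\ (p /\ s))
  18. ((r \/ (u /\ p)) -> ((t /\ q) \/ (u /\ u)))
  19. (((r /\ r) /\ (p /\ s)) /\ ((p /\ r) -> (s \/ q)))
  20. (((r \/ (u /\ p)) -> ((t /\ q) \/ (u /\ u))) /\ (((r /\ r) /\ (p /\ s)) /\ ((p /\ r) -> (s \/ q))))
  21. ((((r \/ (u /\ p)) -> ((t /\ q) \/ (u /\ u))) /\ (((r /\ r) /\ (p /\ s)) /\ ((p /\ r) -> (s \/ q)))) -> q)
  22. (q -> ((((r \/ (u /\ p)) -> ((t /\ q) \/ (u /\ u))) /\ (((r /\ r) /\ (p /\ s)) /\ ((p /\ r) -> (s \/ q)))) -> q))
  23. ~(q -> ((((r \/ (u /\ p)) -> ((t /\ q) \/ (u /\ u))) /\ (((r /\ r) /\ (p /\ s)) /\ ((p /\ r) -> (s \/ q)))) -> q))
Total distinct subformulas = 23

23


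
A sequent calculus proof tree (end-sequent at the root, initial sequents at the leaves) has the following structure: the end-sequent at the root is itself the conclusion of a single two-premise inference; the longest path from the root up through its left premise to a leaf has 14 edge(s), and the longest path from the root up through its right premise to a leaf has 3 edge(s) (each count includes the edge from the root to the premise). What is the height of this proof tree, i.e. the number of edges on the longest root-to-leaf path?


Longest path through the left premise: 14 edges (measured from the branching sequent)
Longest path through the right premise: 3 edges
Height of the subtree rooted at the branching sequent: max(14, 3) = 14
The branching sequent is the root itself.
Total height = 14

14


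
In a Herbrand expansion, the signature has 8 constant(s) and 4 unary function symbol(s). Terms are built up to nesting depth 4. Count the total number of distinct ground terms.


Herbrand terms by depth:
Depth 0: 8 constants
Depth 1: 32 new terms (running total: 40)
Depth 2: 128 new terms (running total: 168)
Depth 3: 512 new terms (running total: 680)
Depth 4: 2048 new terms (running total: 2728)
Total distinct ground terms = 2728

2728


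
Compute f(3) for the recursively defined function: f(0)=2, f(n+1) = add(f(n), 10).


f(0) = 2
f(1) = add(f(0), 10) = add(2, 10) = 12
f(2) = add(f(1), 10) = add(12, 10) = 22
f(3) = add(f(2), 10) = add(22, 10) = 32


32


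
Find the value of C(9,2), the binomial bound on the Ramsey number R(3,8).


R(3,8) <= C(3+8-2, 3-1) = C(9, 2)
C(9, 2) = 9! / (2! * 7!)
= 36

36


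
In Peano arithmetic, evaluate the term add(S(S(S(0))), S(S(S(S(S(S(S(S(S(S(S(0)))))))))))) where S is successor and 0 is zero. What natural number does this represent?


add(S^3(0), S^11(0)):
S^3(0) = 3
S^11(0) = 11
3 + 11 = 14

14


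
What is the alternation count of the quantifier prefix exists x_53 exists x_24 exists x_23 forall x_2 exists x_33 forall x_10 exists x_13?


Walk the prefix and count type changes:
  position 1: exists -> exists
  position 2: exists -> exists
  position 3: exists -> forall <-- alternation
  position 4: forall -> exists <-- alternation
  position 5: exists -> forall <-- alternation
  position 6: forall -> exists <-- alternation
Total alternations = 4

4


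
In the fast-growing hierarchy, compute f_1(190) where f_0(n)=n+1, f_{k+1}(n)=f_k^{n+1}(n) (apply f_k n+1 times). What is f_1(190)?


f_1(190) = f_0^191(190)
f_0 adds 1 each time, applied 191 times.
f_1(190) = 190 + 191 = 381

381


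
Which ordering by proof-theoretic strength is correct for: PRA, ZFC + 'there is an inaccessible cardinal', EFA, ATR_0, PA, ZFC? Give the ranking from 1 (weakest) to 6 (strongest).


Ordering by consistency strength:
1. EFA
2. PRA
3. PA
4. ATR_0
5. ZFC
6. ZFC + 'there is an inaccessible cardinal'


PRA=2, ZFC + 'there is an inaccessible cardinal'=6, EFA=1, ATR_0=4, PA=3, ZFC=5


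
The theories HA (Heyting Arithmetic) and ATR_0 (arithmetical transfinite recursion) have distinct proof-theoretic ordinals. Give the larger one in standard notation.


Proof-theoretic ordinal of HA (Heyting Arithmetic): epsilon_0
Proof-theoretic ordinal of ATR_0 (arithmetical transfinite recursion): Gamma_0
Comparing: epsilon_0 < Gamma_0.
The larger ordinal is Gamma_0 (from ATR_0 (arithmetical transfinite recursion)).

Gamma_0


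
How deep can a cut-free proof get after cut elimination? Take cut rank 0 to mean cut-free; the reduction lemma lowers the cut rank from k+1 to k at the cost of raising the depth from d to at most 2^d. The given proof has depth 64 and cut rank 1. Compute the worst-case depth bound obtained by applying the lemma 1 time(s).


Each rank reduction sends depth d to at most 2^d; cut rank r needs r reductions.
2_0(64) = 64
2_1(64) = 2^64 = 18446744073709551616
Cut-free depth bound = 18446744073709551616

18446744073709551616


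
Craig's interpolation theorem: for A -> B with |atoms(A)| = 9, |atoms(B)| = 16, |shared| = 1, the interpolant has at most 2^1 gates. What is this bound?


Shared atoms = 1
Craig interpolant size bound = 2^1
= 2

2


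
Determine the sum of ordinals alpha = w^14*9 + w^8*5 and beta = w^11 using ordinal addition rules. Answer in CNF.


Ordinal addition (w^14*9 + w^8*5) + w^11:
alpha's leading term has exponent 14 > beta's exponent 11, so it survives.
alpha's tail term has exponent 8 < beta's exponent 11, so it is absorbed by beta.
In ordinal addition, any term followed by a strictly larger-exponent term is absorbed.
Result = w^14*9 + w^11

w^14*9 + w^11


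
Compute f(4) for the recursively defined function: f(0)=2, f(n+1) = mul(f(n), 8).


f(0) = 2
f(1) = mul(f(0), 8) = mul(2, 8) = 16
f(2) = mul(f(1), 8) = mul(16, 8) = 128
f(3) = mul(f(2), 8) = mul(128, 8) = 1024
f(4) = mul(f(3), 8) = mul(1024, 8) = 8192


8192


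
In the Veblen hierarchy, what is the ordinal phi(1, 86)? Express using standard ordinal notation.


phi(1, 86):
phi(1, beta) = epsilon_beta (the beta-th epsilon number).
phi(1, 86) = epsilon_86

epsilon_86


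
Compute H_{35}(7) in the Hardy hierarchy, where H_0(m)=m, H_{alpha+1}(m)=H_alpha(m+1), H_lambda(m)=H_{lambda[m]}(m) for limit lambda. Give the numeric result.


H_35(7):
For finite ordinals k, H_k(n) = n + k (each successor step adds 1).
H_35(7) = 7 + 35 = 42

42


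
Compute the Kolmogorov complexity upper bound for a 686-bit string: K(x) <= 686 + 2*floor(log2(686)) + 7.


floor(log2(686)) = 9
2 * 9 = 18
K(x) <= 686 + 18 + 7 = 711

711


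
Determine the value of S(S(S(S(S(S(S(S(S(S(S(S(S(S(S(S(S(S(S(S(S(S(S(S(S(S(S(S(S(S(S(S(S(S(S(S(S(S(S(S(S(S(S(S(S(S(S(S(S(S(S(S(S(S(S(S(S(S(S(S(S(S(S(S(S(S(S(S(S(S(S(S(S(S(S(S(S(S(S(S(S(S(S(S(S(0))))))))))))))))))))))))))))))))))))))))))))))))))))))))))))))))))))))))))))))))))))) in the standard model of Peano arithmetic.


Counting successors applied to 0:
85 applications of S to 0 = 85

85


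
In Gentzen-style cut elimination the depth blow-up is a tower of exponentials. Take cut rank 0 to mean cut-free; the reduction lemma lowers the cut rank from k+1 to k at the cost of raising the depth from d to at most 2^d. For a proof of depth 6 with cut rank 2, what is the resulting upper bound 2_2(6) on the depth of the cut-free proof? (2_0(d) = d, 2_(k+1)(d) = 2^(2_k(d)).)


Each rank reduction sends depth d to at most 2^d; cut rank r needs r reductions.
2_0(6) = 6
2_1(6) = 2^6 = 64
2_2(6) = 2^64 = 18446744073709551616
Cut-free depth bound = 18446744073709551616

18446744073709551616


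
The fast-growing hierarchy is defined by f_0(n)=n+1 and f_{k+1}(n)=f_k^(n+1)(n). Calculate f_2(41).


f_2(41) = f_1^42(41)
f_1(m) = 2m + 1.
Iterating: f_1^k(n) = 2^k*(n+1) - 1.
f_2(41) = 2^42*(41+1) - 1 = 4398046511104*42 - 1 = 184717953466367

184717953466367


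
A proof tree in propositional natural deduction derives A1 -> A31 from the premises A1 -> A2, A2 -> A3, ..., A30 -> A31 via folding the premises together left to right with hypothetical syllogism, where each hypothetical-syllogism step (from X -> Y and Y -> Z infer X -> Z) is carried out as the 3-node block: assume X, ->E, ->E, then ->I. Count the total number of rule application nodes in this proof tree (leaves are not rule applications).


There are 30 premises in the chain. The first HS step combines premises 1 and 2; each further premise needs one more HS step.
So 30 premises require 30 - 1 = 29 hypothetical-syllogism steps.
Each HS step uses 3 inference nodes (->E, ->E, ->I).
29 * 3 = 87 total inference nodes.

87


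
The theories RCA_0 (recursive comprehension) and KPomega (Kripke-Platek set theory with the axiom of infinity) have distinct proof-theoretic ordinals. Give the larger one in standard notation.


Proof-theoretic ordinal of RCA_0 (recursive comprehension): omega^omega
Proof-theoretic ordinal of KPomega (Kripke-Platek set theory with the axiom of infinity): psi_0(epsilon_{Omega+1})
Comparing: omega^omega < psi_0(epsilon_{Omega+1}).
The larger ordinal is psi_0(epsilon_{Omega+1}) (from KPomega (Kripke-Platek set theory with the axiom of infinity)).

psi_0(epsilon_{Omega+1})


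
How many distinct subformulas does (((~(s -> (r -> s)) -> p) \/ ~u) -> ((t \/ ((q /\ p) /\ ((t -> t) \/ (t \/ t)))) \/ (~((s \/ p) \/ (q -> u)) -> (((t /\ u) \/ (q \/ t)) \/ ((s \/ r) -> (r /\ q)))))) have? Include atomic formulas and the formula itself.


Formula: (((~(s -> (r -> s)) -> p) \/ ~u) -> ((t \/ ((q /\ p) /\ ((t -> t) \/ (t \/ t)))) \/ (~((s \/ p) \/ (q -> u)) -> (((t /\ u) \/ (q \/ t)) \/ ((s \/ r) -> (r /\ q))))))
Subformulas found:
  1. r
  2. p
  3. q
  4. u
  5. s
  6. t
  7. ~u
  8. (q /\ p)
  9. (t \/ t)
  10. (q \/ t)
  11. (q -> u)
  12. (t /\ u)
  13. (s \/ r)
  14. (t -> t)
  15. (r /\ q)
  16. (s \/ p)
  17. (r -> s)
  18. (s -> (r -> s))
  19. ~(s -> (r -> s))
  20. ((s \/ p) \/ (q -> u))
  21. ((t -> t) \/ (t \/ t))
  22. ((s \/ r) -> (r /\ q))
  23. ((t /\ u) \/ (q \/ t))
  24. (~(s -> (r -> s)) -> p)
  25. ~((s \/ p) \/ (q -> u))
  26. ((~(s -> (r -> s)) -> p) \/ ~u)
  27. ((q /\ p) /\ ((t -> t) \/ (t \/ t)))
  28. (t \/ ((q /\ p) /\ ((t -> t) \/ (t \/ t))))
  29. (((t /\ u) \/ (q \/ t)) \/ ((s \/ r) -> (r /\ q)))
  30. (~((s \/ p) \/ (q -> u)) -> (((t /\ u) \/ (q \/ t)) \/ ((s \/ r) -> (r /\ q))))
  31. ((t \/ ((q /\ p) /\ ((t -> t) \/ (t \/ t)))) \/ (~((s \/ p) \/ (q -> u)) -> (((t /\ u) \/ (q \/ t)) \/ ((s \/ r) -> (r /\ q)))))
  32. (((~(s -> (r -> s)) -> p) \/ ~u) -> ((t \/ ((q /\ p) /\ ((t -> t) \/ (t \/ t)))) \/ (~((s \/ p) \/ (q -> u)) -> (((t /\ u) \/ (q \/ t)) \/ ((s \/ r) -> (r /\ q))))))
Total distinct subformulas = 32

32


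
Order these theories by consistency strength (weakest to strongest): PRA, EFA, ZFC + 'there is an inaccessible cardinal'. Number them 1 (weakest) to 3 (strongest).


Ordering by consistency strength:
1. EFA
2. PRA
3. ZFC + 'there is an inaccessible cardinal'


PRA=2, EFA=1, ZFC + 'there is an inaccessible cardinal'=3


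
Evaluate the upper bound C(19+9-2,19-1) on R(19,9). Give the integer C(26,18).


R(19,9) <= C(19+9-2, 19-1) = C(26, 18)
C(26, 18) = 26! / (18! * 8!)
= 1562275

1562275


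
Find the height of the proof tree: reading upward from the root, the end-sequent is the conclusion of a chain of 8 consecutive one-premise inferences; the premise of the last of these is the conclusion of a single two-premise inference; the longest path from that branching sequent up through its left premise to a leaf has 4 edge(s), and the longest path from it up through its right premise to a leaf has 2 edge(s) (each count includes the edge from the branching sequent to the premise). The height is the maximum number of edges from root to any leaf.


Longest path through the left premise: 4 edges (measured from the branching sequent)
Longest path through the right premise: 2 edges
Height of the subtree rooted at the branching sequent: max(4, 2) = 4
The branching sequent sits 8 edges above the root (the chain of one-premise inferences), so height = 4 + 8 = 12

12


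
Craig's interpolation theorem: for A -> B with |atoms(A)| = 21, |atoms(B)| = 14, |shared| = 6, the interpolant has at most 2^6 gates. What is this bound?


Shared atoms = 6
Craig interpolant size bound = 2^6
= 64

64


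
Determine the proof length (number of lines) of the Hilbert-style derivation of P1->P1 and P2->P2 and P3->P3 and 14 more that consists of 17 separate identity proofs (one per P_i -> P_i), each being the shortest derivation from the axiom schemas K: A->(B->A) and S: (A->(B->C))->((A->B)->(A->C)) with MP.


The shortest proof of A->A from K and S in the Hilbert calculus has exactly 5 lines:
(1) K instance A->((A->A)->A), (2) S instance, (3) MP on 1,2, (4) K instance A->(A->A), (5) MP on 3,4.
For 17 independent identities: 17 * 5 = 85 lines total.

85


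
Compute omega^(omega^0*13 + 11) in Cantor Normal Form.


omega^(omega^0*13 + 11):
omega^0 = 1, so the exponent is 13 + 11 = 24 (finite ordinal addition).
Result = omega^24, already a single CNF term.

omega^24


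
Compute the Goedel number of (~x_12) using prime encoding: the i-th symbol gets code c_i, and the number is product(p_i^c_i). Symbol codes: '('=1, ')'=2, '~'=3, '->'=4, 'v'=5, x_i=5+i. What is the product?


Formula: (~x_12)
Symbol codes: [1, 3, 17, 2]
Primes: [2, 3, 5, 7]
p_1^1 = 2^1 = 2
p_2^3 = 3^3 = 27
p_3^17 = 5^17 = 762939453125
p_4^2 = 7^2 = 49
Product = 2018737792968750

2018737792968750


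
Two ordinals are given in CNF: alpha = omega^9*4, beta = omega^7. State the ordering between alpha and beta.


Compare term by term from highest exponent:
alpha = omega^9*4
beta = omega^7
Term 1: alpha has omega^9*4, beta has omega^7*1
Result: alpha > beta

alpha > beta


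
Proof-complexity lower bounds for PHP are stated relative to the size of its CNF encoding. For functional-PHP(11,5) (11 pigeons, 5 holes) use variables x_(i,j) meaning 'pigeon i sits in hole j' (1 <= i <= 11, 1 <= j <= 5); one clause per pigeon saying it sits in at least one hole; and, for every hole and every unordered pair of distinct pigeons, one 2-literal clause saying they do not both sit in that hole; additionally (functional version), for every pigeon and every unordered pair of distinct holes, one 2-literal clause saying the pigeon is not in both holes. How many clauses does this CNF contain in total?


functional-PHP(11,5): 11 pigeons, 5 holes, 11*5 = 55 variables.
- pigeon clauses: one per pigeon -> 11 clauses
- hole clauses: 5 holes * C(11,2) = 5 * 55 -> 275 clauses
- functional clauses: 11 pigeons * C(5,2) = 11 * 10 -> 110 clauses
Total clauses = 11 + 275 + 110 = 396

396


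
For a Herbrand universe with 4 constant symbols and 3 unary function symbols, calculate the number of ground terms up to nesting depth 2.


Herbrand terms by depth:
Depth 0: 4 constants
Depth 1: 12 new terms (running total: 16)
Depth 2: 36 new terms (running total: 52)
Total distinct ground terms = 52

52


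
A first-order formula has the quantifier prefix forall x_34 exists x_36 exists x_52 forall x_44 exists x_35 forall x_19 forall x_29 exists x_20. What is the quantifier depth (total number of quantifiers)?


Quantifier prefix has 8 quantifier symbols.
Quantifier depth = 8

8


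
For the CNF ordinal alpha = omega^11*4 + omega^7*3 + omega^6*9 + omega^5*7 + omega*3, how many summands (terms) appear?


CNF: omega^11*4 + omega^7*3 + omega^6*9 + omega^5*7 + omega*3
Count the summands separated by '+':
  term 1: omega^11*4
  term 2: omega^7*3
  term 3: omega^6*9
  term 4: omega^5*7
  term 5: omega*3
Total terms = 5

5


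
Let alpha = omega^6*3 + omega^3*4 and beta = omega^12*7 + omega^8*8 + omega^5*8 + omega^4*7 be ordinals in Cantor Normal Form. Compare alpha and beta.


Compare term by term from highest exponent:
alpha = omega^6*3 + omega^3*4
beta = omega^12*7 + omega^8*8 + omega^5*8 + omega^4*7
Term 1: alpha has omega^6*3, beta has omega^12*7
Term 2: alpha has omega^3*4, beta has omega^8*8
Term 3: alpha has omega^0*0, beta has omega^5*8
Term 4: alpha has omega^0*0, beta has omega^4*7
Result: alpha < beta

alpha < beta


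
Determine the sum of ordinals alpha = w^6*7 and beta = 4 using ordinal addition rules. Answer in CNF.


Ordinal addition w^6*7 + 4:
Leading exponent of alpha (6) > leading exponent of beta (0).
Since alpha's term has higher exponent than beta's leading term,
the sum is simply alpha followed by beta.
Result = w^6*7 + 4

w^6*7 + 4


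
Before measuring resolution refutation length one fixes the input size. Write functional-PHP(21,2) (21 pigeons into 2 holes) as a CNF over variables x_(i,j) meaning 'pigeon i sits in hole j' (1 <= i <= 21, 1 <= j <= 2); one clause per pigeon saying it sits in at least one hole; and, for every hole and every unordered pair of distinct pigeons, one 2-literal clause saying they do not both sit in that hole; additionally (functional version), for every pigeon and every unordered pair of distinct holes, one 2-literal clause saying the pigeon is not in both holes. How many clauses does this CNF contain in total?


functional-PHP(21,2): 21 pigeons, 2 holes, 21*2 = 42 variables.
- pigeon clauses: one per pigeon -> 21 clauses
- hole clauses: 2 holes * C(21,2) = 2 * 210 -> 420 clauses
- functional clauses: 21 pigeons * C(2,2) = 21 * 1 -> 21 clauses
Total clauses = 21 + 420 + 21 = 462

462


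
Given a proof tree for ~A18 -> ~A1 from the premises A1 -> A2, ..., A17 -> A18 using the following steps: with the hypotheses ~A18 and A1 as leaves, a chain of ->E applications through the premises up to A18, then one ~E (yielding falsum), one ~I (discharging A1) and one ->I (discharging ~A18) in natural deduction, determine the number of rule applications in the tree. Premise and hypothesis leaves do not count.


From hypothesis A1, 17 ->E steps along the 17 premises yield A18.
~E with hypothesis ~A18 gives falsum (1 node); ~I discharging A1 gives ~A1 (1 node); ->I discharging ~A18 gives the goal (1 node).
Total = 17 + 3 = 20 inference nodes.

20


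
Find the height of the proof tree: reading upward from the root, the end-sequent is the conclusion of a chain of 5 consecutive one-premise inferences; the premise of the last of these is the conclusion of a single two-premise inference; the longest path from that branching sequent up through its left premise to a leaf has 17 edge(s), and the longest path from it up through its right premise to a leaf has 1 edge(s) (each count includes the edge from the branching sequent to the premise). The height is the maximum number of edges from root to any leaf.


Longest path through the left premise: 17 edges (measured from the branching sequent)
Longest path through the right premise: 1 edges
Height of the subtree rooted at the branching sequent: max(17, 1) = 17
The branching sequent sits 5 edges above the root (the chain of one-premise inferences), so height = 17 + 5 = 22

22
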